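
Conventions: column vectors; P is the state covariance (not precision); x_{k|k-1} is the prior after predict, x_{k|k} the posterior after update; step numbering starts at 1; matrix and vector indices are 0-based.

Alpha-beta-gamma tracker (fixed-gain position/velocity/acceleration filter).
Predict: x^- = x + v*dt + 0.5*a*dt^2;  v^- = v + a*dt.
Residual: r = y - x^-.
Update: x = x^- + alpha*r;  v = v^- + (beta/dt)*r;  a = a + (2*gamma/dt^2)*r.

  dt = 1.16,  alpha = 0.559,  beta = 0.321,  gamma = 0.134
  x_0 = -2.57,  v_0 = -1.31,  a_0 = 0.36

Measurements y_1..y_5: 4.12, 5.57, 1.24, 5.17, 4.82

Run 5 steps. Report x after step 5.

x_post = 7.4581

step 1: x_pred=-3.8474  r=7.9674  x^+=0.6064  v^+=1.3124  a^+=1.9468
step 2: x_pred=3.4386  r=2.1314  x^+=4.6300  v^+=4.1605  a^+=2.3714
step 3: x_pred=11.0517  r=-9.8117  x^+=5.5670  v^+=4.1962  a^+=0.4172
step 4: x_pred=10.7152  r=-5.5452  x^+=7.6154  v^+=3.1456  a^+=-0.6872
step 5: x_pred=10.8020  r=-5.9820  x^+=7.4581  v^+=0.6931  a^+=-1.8787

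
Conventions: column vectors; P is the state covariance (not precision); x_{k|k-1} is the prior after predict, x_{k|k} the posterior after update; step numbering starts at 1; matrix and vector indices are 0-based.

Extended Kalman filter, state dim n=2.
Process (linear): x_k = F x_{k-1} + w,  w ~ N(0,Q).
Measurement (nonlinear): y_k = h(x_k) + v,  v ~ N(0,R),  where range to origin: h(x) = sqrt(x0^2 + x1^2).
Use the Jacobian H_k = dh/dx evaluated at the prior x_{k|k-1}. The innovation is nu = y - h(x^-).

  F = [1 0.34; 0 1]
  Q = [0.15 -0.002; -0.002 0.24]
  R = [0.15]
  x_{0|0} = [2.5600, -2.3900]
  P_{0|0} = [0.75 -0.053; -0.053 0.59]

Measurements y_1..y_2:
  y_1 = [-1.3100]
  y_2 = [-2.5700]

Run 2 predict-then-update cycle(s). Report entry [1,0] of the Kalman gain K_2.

step 1: x^-=[1.7474, -2.3900]  P^-=[0.9322 0.1456; 0.1456 0.8300]  H_jac=[0.5902 -0.8073]  S=[0.8768]  K=[0.4934; -0.6661]  nu=[-4.2707]  x^+=[-0.3597, 0.4548]  P^+=[0.7187 0.4338; 0.4338 0.4409]
step 2: x^-=[-0.2051, 0.4548]  P^-=[1.2147 0.5817; 0.5817 0.6809]  H_jac=[-0.4111 0.9116]  S=[0.4851]  K=[0.0637; 0.7865]  nu=[-3.0689]  x^+=[-0.4005, -1.9590]  P^+=[1.2127 0.5574; 0.5574 0.3808]

K[1,0] = 0.7865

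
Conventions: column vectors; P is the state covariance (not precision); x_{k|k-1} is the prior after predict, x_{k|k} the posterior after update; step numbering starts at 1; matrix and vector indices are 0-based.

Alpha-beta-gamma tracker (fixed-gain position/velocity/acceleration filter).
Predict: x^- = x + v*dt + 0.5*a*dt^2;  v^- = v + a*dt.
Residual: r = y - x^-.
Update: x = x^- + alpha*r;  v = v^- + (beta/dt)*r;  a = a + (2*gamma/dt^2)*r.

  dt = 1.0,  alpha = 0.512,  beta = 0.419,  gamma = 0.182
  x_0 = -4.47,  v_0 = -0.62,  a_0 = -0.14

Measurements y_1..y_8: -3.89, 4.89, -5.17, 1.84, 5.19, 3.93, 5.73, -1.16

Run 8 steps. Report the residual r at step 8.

resid = -5.2917

step 1: x_pred=-5.1600  r=1.2700  x^+=-4.5098  v^+=-0.2279  a^+=0.3223
step 2: x_pred=-4.5765  r=9.4665  x^+=0.2704  v^+=4.0609  a^+=3.7681
step 3: x_pred=6.2153  r=-11.3853  x^+=0.3860  v^+=3.0585  a^+=-0.3762
step 4: x_pred=3.2565  r=-1.4165  x^+=2.5312  v^+=2.0889  a^+=-0.8917
step 5: x_pred=4.1742  r=1.0158  x^+=4.6943  v^+=1.6227  a^+=-0.5220
step 6: x_pred=6.0560  r=-2.1260  x^+=4.9675  v^+=0.2099  a^+=-1.2959
step 7: x_pred=4.5295  r=1.2005  x^+=5.1441  v^+=-0.5830  a^+=-0.8589
step 8: x_pred=4.1317  r=-5.2917  x^+=1.4224  v^+=-3.6591  a^+=-2.7851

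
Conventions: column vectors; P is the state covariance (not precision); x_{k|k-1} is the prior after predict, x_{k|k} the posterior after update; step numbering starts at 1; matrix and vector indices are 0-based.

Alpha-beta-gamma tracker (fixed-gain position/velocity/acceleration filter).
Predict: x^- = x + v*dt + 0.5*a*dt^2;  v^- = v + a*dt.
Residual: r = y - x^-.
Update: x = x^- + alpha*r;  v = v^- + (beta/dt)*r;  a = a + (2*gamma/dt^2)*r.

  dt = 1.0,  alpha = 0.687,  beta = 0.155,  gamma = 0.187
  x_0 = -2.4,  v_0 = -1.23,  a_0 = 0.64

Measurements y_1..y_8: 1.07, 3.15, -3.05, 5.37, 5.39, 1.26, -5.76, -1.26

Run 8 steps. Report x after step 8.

step 1: x_pred=-3.3100  r=4.3800  x^+=-0.3009  v^+=0.0889  a^+=2.2781
step 2: x_pred=0.9270  r=2.2230  x^+=2.4542  v^+=2.7116  a^+=3.1095
step 3: x_pred=6.7205  r=-9.7705  x^+=0.0082  v^+=4.3067  a^+=-0.5447
step 4: x_pred=4.0425  r=1.3275  x^+=4.9545  v^+=3.9678  a^+=-0.0482
step 5: x_pred=8.8982  r=-3.5082  x^+=6.4881  v^+=3.3758  a^+=-1.3602
step 6: x_pred=9.1837  r=-7.9237  x^+=3.7401  v^+=0.7874  a^+=-4.3237
step 7: x_pred=2.3657  r=-8.1257  x^+=-3.2167  v^+=-4.7958  a^+=-7.3627
step 8: x_pred=-11.6938  r=10.4338  x^+=-4.5258  v^+=-10.5413  a^+=-3.4605

x_post = -4.5258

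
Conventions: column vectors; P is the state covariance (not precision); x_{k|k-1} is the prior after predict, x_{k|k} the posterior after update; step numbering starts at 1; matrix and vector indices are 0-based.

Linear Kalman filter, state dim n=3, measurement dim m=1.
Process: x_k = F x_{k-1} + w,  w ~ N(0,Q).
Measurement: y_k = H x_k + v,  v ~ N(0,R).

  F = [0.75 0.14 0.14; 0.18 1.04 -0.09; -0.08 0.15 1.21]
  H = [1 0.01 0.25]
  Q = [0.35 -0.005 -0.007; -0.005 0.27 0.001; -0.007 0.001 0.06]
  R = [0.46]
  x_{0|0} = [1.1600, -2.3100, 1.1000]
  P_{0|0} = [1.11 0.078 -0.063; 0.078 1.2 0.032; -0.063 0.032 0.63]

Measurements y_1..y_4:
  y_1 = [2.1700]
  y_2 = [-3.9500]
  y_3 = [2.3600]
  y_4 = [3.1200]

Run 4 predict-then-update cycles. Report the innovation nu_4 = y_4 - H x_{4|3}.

step 1: x^-=[0.7006, -2.2926, 0.8917]  P^-=[1.0146 0.3814 0.0158; 0.3814 1.6342 0.1249; 0.0158 0.1249 1.0384]  S=[1.5559]  K=[0.6571; 0.2757; 0.1778]  nu=[1.2694]  x^+=[1.5348, -1.9427, 1.1175]  P^+=[0.3428 0.0995 -0.1660; 0.0995 1.5160 0.0486; -0.1660 0.0486 0.9892]
step 2: x^-=[1.0355, -1.8447, 0.9379]  P^-=[0.5799 0.3431 0.0424; 0.3431 1.9624 0.1424; 0.0424 0.1424 1.5920]  S=[1.1683]  K=[0.5083; 0.3410; 0.3782]  nu=[-5.2016]  x^+=[-1.6085, -3.6183, -1.0292]  P^+=[0.2780 0.1406 -0.1822; 0.1406 1.8265 -0.0082; -0.1822 -0.0082 1.4249]
step 3: x^-=[-1.8570, -3.9599, -1.6593]  P^-=[0.5610 0.4004 0.1054; 0.4004 2.3262 0.0676; 0.1054 0.0676 2.2180]  S=[1.2210]  K=[0.4844; 0.3608; 0.5411]  nu=[4.6715]  x^+=[0.4057, -2.2744, 0.8682]  P^+=[0.2746 0.1870 -0.2145; 0.1870 2.1673 -0.1708; -0.2145 -0.1708 1.8606]
step 4: x^-=[0.1074, -2.3705, 0.6769]  P^-=[0.5709 0.4611 0.1314; 0.4611 2.7470 -0.1388; 0.1314 -0.1388 2.8096]  S=[1.2810]  K=[0.4749; 0.3543; 0.6498]  nu=[2.8671]  x^+=[1.4690, -1.3547, 2.5399]  P^+=[0.2820 0.2456 -0.2640; 0.2456 2.5862 -0.4337; -0.2640 -0.4337 2.2688]

innov = [2.8671]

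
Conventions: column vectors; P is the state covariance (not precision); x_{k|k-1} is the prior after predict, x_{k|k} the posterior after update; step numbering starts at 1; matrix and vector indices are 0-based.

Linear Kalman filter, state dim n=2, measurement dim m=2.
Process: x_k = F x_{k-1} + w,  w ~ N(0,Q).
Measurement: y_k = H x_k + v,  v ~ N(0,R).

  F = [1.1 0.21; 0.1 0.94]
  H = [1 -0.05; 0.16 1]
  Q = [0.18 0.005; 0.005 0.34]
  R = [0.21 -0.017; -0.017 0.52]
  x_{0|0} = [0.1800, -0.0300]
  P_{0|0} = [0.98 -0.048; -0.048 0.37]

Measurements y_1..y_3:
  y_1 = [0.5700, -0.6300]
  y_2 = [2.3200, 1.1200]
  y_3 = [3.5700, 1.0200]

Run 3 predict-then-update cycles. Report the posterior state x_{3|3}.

step 1: x^-=[0.1917, -0.0102]  P^-=[1.3599 0.1352; 0.1352 0.6677]  S=[1.5581 0.3013; 0.3013 1.2658]  K=[0.8539 0.0754; -0.0419 0.5546]  nu=[0.3778, -0.6505]  x^+=[0.4652, -0.3868]  P^+=[0.1778 -0.0037; -0.0037 0.2897]
step 2: x^-=[0.4305, -0.3170]  P^-=[0.4062 0.0778; 0.0778 0.5970]  S=[0.6100 0.0953; 0.0953 1.1523]  K=[0.6487 0.0703; -0.0041 0.5293]  nu=[1.8736, 1.3682]  x^+=[1.7420, 0.3994]  P^+=[0.1352 0.0039; 0.0039 0.2747]
step 3: x^-=[2.0001, 0.5496]  P^-=[0.3575 0.0782; 0.0782 0.5848]  S=[0.5612 0.0885; 0.0885 1.1389]  K=[0.6190 0.0708; 0.0045 0.5241]  nu=[1.5974, 0.1504]  x^+=[2.9995, 0.6357]  P^+=[0.1291 0.0056; 0.0056 0.2715]

x_post = [2.9995, 0.6357]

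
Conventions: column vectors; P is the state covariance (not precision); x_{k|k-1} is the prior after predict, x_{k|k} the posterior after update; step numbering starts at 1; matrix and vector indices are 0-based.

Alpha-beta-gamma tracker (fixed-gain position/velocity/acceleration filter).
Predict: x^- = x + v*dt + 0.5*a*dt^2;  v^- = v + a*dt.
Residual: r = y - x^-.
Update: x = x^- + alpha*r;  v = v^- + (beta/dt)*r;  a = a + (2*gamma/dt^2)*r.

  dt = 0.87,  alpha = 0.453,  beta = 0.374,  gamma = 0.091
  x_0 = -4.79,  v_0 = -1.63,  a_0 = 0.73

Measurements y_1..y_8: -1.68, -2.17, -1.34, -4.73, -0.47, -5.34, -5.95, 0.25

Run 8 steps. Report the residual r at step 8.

resid = 10.6571

step 1: x_pred=-5.9318  r=4.2518  x^+=-4.0058  v^+=0.8329  a^+=1.7524
step 2: x_pred=-2.6179  r=0.4479  x^+=-2.4150  v^+=2.5500  a^+=1.8601
step 3: x_pred=0.5074  r=-1.8474  x^+=-0.3294  v^+=3.3741  a^+=1.4159
step 4: x_pred=3.1419  r=-7.8719  x^+=-0.4241  v^+=1.2219  a^+=-0.4770
step 5: x_pred=0.4585  r=-0.9285  x^+=0.0379  v^+=0.4078  a^+=-0.7002
step 6: x_pred=0.1277  r=-5.4677  x^+=-2.3492  v^+=-2.5518  a^+=-2.0149
step 7: x_pred=-5.3318  r=-0.6182  x^+=-5.6119  v^+=-4.5706  a^+=-2.1636
step 8: x_pred=-10.4071  r=10.6571  x^+=-5.5794  v^+=-1.8716  a^+=0.3990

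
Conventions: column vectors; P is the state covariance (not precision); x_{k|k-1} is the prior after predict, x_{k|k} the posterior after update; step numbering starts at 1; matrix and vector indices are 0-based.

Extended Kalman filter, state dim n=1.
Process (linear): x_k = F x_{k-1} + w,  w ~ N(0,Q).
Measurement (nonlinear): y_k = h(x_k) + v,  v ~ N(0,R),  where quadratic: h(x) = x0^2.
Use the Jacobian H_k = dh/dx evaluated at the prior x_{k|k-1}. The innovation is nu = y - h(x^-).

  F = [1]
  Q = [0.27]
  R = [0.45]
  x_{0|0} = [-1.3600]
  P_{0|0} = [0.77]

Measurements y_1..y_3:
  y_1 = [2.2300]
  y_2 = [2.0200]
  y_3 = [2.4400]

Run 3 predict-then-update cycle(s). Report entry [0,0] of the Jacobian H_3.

H_jac[0,0] = -2.8644

step 1: x^-=[-1.3600]  P^-=[1.0400]  H_jac=[-2.7200]  S=[8.1443]  K=[-0.3473]  nu=[0.3804]  x^+=[-1.4921]  P^+=[0.0575]
step 2: x^-=[-1.4921]  P^-=[0.3275]  H_jac=[-2.9843]  S=[3.3663]  K=[-0.2903]  nu=[-0.2064]  x^+=[-1.4322]  P^+=[0.0438]
step 3: x^-=[-1.4322]  P^-=[0.3138]  H_jac=[-2.8644]  S=[3.0244]  K=[-0.2972]  nu=[0.3888]  x^+=[-1.5477]  P^+=[0.0467]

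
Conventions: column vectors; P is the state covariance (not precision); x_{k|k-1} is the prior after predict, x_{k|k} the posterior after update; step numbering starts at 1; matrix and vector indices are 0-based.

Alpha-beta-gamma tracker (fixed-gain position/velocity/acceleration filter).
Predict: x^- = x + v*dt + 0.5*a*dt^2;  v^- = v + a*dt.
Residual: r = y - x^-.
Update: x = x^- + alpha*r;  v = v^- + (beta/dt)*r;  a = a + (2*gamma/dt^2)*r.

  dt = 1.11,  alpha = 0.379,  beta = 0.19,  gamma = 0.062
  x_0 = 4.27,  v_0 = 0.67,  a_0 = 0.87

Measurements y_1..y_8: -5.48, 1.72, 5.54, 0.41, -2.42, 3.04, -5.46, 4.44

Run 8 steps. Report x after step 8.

step 1: x_pred=5.5497  r=-11.0297  x^+=1.3694  v^+=-0.2523  a^+=-0.2400
step 2: x_pred=0.9415  r=0.7785  x^+=1.2366  v^+=-0.3855  a^+=-0.1617
step 3: x_pred=0.7091  r=4.8309  x^+=2.5400  v^+=0.2620  a^+=0.3245
step 4: x_pred=3.0307  r=-2.6207  x^+=2.0375  v^+=0.1736  a^+=0.0607
step 5: x_pred=2.2676  r=-4.6876  x^+=0.4910  v^+=-0.5614  a^+=-0.4110
step 6: x_pred=-0.3854  r=3.4254  x^+=0.9128  v^+=-0.4313  a^+=-0.0663
step 7: x_pred=0.3933  r=-5.8533  x^+=-1.8251  v^+=-1.5068  a^+=-0.6554
step 8: x_pred=-3.9014  r=8.3414  x^+=-0.7400  v^+=-0.8064  a^+=0.1841

x_post = -0.7400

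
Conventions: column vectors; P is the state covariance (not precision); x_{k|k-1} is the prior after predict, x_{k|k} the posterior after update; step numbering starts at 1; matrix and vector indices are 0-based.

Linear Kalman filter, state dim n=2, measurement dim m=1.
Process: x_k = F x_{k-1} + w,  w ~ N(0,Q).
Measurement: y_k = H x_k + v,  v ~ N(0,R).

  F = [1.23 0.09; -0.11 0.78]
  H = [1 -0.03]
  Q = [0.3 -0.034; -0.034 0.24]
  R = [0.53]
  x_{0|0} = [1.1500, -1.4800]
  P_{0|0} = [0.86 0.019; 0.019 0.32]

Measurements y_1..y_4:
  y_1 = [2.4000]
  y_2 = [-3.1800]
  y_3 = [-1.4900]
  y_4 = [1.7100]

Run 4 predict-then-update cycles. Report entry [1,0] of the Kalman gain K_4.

K[1,0] = -0.0525

step 1: x^-=[1.2813, -1.2809]  P^-=[1.6079 -0.1099; -0.1099 0.4418]  S=[2.1449]  K=[0.7512; -0.0574]  nu=[1.0803]  x^+=[2.0928, -1.3429]  P^+=[0.3976 -0.0174; -0.0174 0.4348]
step 2: x^-=[2.4533, -1.2777]  P^-=[0.9012 -0.0738; -0.0738 0.5123]  S=[1.4361]  K=[0.6291; -0.0621]  nu=[-5.6716]  x^+=[-1.1146, -0.9256]  P^+=[0.3329 -0.0177; -0.0177 0.5068]
step 3: x^-=[-1.4543, -0.5994]  P^-=[0.8038 -0.0603; -0.0603 0.5554]  S=[1.3379]  K=[0.6021; -0.0575]  nu=[-0.0537]  x^+=[-1.4866, -0.5963]  P^+=[0.3187 -0.0139; -0.0139 0.5510]
step 4: x^-=[-1.8822, -0.3016]  P^-=[0.7836 -0.0517; -0.0517 0.5815]  S=[1.3172]  K=[0.5961; -0.0525]  nu=[3.5832]  x^+=[0.2535, -0.4896]  P^+=[0.3156 -0.0105; -0.0105 0.5778]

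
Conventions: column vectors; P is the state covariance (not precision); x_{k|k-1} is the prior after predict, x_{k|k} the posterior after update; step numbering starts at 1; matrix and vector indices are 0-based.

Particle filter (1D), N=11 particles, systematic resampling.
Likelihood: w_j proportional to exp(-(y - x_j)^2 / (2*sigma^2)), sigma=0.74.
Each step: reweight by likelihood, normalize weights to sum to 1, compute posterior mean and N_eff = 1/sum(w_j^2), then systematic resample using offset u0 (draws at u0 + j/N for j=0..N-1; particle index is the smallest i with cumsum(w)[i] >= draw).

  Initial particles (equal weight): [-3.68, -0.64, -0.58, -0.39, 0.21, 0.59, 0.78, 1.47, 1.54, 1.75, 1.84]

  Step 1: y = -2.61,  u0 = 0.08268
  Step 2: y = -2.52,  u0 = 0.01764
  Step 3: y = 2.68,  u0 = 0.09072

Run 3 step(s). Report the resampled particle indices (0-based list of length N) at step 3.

step 1: w=[0.8459, 0.0696, 0.0559, 0.0267, 0.0017, 0.0002, 0.0001, 0.0000, 0.0000, 0.0000, 0.0000]  mean=-3.1996  Neff=1.3809  idx=[0, 0, 0, 0, 0, 0, 0, 0, 0, 1, 3]
step 2: w=[0.1088, 0.1088, 0.1088, 0.1088, 0.1088, 0.1088, 0.1088, 0.1088, 0.1088, 0.0147, 0.0059]  mean=-3.6157  Neff=9.3614  idx=[0, 0, 1, 2, 3, 4, 5, 6, 6, 7, 8]
step 3: w=[0.0909, 0.0909, 0.0909, 0.0909, 0.0909, 0.0909, 0.0909, 0.0909, 0.0909, 0.0909, 0.0909]  mean=-3.6800  Neff=11.0000  idx=[0, 1, 2, 3, 4, 5, 6, 7, 8, 9, 10]

resampled_idx = [0, 1, 2, 3, 4, 5, 6, 7, 8, 9, 10]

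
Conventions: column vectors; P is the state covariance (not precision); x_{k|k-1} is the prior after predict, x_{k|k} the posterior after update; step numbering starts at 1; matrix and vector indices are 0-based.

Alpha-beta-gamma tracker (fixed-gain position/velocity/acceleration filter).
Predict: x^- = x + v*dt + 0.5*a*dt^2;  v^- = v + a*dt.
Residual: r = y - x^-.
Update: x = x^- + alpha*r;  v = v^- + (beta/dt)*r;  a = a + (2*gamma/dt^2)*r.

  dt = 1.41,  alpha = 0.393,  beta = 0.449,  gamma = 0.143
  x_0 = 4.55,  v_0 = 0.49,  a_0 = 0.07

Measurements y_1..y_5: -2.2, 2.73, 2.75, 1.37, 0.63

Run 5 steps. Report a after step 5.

a_post = 0.6798

step 1: x_pred=5.3105  r=-7.5105  x^+=2.3589  v^+=-1.8029  a^+=-1.0104
step 2: x_pred=-1.1877  r=3.9177  x^+=0.3520  v^+=-1.9801  a^+=-0.4468
step 3: x_pred=-2.8842  r=5.6342  x^+=-0.6699  v^+=-0.8160  a^+=0.3637
step 4: x_pred=-1.4590  r=2.8290  x^+=-0.3472  v^+=0.5976  a^+=0.7706
step 5: x_pred=1.2615  r=-0.6315  x^+=1.0133  v^+=1.4831  a^+=0.6798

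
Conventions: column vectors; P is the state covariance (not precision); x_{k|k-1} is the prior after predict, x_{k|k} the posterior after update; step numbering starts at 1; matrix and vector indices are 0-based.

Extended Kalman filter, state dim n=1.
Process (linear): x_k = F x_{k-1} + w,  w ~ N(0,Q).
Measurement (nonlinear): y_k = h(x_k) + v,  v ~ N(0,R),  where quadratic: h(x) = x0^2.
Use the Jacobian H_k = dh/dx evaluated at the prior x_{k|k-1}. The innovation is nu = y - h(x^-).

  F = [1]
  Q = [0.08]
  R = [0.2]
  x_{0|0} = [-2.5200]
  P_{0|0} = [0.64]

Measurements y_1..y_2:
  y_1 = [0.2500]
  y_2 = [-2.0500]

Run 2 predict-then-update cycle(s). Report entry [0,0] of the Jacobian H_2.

H_jac[0,0] = -2.6454

step 1: x^-=[-2.5200]  P^-=[0.7200]  H_jac=[-5.0400]  S=[18.4892]  K=[-0.1963]  nu=[-6.1004]  x^+=[-1.3227]  P^+=[0.0078]
step 2: x^-=[-1.3227]  P^-=[0.0878]  H_jac=[-2.6454]  S=[0.8144]  K=[-0.2852]  nu=[-3.7995]  x^+=[-0.2392]  P^+=[0.0216]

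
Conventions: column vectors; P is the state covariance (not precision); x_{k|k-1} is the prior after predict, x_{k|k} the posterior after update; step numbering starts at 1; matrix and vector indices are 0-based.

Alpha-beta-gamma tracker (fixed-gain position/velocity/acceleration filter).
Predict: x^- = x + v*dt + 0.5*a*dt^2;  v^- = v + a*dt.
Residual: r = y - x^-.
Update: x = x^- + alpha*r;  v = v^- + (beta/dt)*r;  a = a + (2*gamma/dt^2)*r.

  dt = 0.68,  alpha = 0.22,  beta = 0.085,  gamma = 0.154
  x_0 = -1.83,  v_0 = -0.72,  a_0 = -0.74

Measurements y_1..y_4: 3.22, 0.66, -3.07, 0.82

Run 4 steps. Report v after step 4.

step 1: x_pred=-2.4907  r=5.7107  x^+=-1.2343  v^+=-0.5094  a^+=3.0638
step 2: x_pred=-0.8723  r=1.5323  x^+=-0.5352  v^+=1.7656  a^+=4.0845
step 3: x_pred=1.6097  r=-4.6797  x^+=0.5802  v^+=3.9581  a^+=0.9674
step 4: x_pred=3.4953  r=-2.6753  x^+=2.9068  v^+=4.2815  a^+=-0.8146

v_post = 4.2815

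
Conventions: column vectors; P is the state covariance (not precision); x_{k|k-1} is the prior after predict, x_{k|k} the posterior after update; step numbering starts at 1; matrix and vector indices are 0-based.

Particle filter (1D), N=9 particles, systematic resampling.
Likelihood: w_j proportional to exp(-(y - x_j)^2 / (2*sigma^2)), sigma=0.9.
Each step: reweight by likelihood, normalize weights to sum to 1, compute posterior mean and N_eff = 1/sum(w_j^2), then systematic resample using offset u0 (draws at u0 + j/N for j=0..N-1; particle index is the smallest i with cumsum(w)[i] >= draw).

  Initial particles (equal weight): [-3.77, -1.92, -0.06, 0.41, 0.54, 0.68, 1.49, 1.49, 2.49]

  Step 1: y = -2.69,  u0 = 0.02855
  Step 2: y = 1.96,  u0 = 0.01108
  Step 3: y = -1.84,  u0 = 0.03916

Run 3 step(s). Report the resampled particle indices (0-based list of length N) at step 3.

step 1: w=[0.4058, 0.5782, 0.0117, 0.0022, 0.0013, 0.0008, 0.0000, 0.0000, 0.0000]  mean=-2.6386  Neff=2.0035  idx=[0, 0, 0, 0, 1, 1, 1, 1, 1]
step 2: w=[0.0000, 0.0000, 0.0000, 0.0000, 0.2000, 0.2000, 0.2000, 0.2000, 0.2000]  mean=-1.9200  Neff=5.0001  idx=[4, 4, 5, 5, 6, 6, 7, 7, 8]
step 3: w=[0.1111, 0.1111, 0.1111, 0.1111, 0.1111, 0.1111, 0.1111, 0.1111, 0.1111]  mean=-1.9200  Neff=9.0000  idx=[0, 1, 2, 3, 4, 5, 6, 7, 8]

resampled_idx = [0, 1, 2, 3, 4, 5, 6, 7, 8]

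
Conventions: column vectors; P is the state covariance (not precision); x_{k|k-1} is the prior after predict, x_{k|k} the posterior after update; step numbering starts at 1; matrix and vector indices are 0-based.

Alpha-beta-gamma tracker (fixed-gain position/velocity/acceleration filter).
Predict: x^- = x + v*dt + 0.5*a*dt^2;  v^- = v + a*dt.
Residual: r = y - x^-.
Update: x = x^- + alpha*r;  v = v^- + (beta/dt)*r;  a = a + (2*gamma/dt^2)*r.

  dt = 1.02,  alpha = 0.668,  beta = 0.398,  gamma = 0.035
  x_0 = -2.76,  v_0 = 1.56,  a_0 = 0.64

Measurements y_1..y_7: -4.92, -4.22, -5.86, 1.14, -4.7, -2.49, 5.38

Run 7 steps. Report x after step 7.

step 1: x_pred=-0.8359  r=-4.0841  x^+=-3.5641  v^+=0.6192  a^+=0.3652
step 2: x_pred=-2.7425  r=-1.4775  x^+=-3.7295  v^+=0.4152  a^+=0.2658
step 3: x_pred=-3.1677  r=-2.6923  x^+=-4.9662  v^+=-0.3642  a^+=0.0847
step 4: x_pred=-5.2936  r=6.4336  x^+=-0.9960  v^+=2.2325  a^+=0.5175
step 5: x_pred=1.5504  r=-6.2504  x^+=-2.6249  v^+=0.3215  a^+=0.0970
step 6: x_pred=-2.2465  r=-0.2435  x^+=-2.4091  v^+=0.3254  a^+=0.0806
step 7: x_pred=-2.0353  r=7.4153  x^+=2.9181  v^+=3.3010  a^+=0.5795

x_post = 2.9181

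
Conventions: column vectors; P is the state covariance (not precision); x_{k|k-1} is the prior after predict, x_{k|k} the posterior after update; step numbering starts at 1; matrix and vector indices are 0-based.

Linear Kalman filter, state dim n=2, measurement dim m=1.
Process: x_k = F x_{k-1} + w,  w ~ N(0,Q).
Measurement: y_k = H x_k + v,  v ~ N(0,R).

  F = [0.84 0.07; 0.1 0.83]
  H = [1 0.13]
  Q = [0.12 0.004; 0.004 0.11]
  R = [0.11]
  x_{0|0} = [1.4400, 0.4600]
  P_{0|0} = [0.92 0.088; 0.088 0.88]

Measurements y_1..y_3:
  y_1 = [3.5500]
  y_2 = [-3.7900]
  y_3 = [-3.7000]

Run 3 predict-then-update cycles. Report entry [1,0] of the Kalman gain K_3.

step 1: x^-=[1.2418, 0.5258]  P^-=[0.7838 0.1944; 0.1944 0.7400]  S=[0.9569]  K=[0.8456; 0.3037]  nu=[2.2398]  x^+=[3.1357, 1.2060]  P^+=[0.0997 -0.0513; -0.0513 0.6518]
step 2: x^-=[2.7184, 1.3146]  P^-=[0.1875 0.0141; 0.0141 0.5515]  S=[0.3105]  K=[0.6098; 0.2763]  nu=[-6.6793]  x^+=[-1.3545, -0.5311]  P^+=[0.0720 -0.0382; -0.0382 0.5278]
step 3: x^-=[-1.1750, -0.5762]  P^-=[0.1689 0.0138; 0.0138 0.4680]  S=[0.2904]  K=[0.5878; 0.2570]  nu=[-2.4501]  x^+=[-2.6152, -1.2059]  P^+=[0.0686 -0.0301; -0.0301 0.4488]

K[1,0] = 0.2570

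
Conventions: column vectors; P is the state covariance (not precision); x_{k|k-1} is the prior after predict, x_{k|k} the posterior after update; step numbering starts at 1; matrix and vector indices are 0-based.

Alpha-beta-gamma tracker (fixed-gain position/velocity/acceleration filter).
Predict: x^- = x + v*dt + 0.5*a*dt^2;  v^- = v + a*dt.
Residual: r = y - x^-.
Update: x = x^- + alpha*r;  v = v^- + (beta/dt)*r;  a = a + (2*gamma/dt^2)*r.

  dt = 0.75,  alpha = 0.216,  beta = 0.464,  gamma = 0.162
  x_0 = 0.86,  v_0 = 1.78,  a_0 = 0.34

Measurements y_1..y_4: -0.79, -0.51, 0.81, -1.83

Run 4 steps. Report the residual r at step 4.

step 1: x_pred=2.2906  r=-3.0806  x^+=1.6252  v^+=0.1291  a^+=-1.4344
step 2: x_pred=1.3186  r=-1.8286  x^+=0.9236  v^+=-2.0780  a^+=-2.4877
step 3: x_pred=-1.3345  r=2.1445  x^+=-0.8713  v^+=-2.6170  a^+=-1.2525
step 4: x_pred=-3.1864  r=1.3564  x^+=-2.8934  v^+=-2.7173  a^+=-0.4712

resid = 1.3564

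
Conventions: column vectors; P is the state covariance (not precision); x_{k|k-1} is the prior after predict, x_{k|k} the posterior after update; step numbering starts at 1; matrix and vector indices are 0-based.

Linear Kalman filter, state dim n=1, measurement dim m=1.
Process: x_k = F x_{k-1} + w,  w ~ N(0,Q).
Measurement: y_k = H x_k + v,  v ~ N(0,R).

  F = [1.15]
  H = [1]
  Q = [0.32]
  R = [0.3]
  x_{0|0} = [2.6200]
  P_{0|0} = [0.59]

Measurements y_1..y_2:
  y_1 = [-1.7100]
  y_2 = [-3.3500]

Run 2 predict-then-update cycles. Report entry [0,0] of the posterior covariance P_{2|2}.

P_post[0,0] = 0.2034

step 1: x^-=[3.0130]  P^-=[1.1003]  S=[1.4003]  K=[0.7858]  nu=[-4.7230]  x^+=[-0.6981]  P^+=[0.2357]
step 2: x^-=[-0.8028]  P^-=[0.6317]  S=[0.9317]  K=[0.6780]  nu=[-2.5472]  x^+=[-2.5299]  P^+=[0.2034]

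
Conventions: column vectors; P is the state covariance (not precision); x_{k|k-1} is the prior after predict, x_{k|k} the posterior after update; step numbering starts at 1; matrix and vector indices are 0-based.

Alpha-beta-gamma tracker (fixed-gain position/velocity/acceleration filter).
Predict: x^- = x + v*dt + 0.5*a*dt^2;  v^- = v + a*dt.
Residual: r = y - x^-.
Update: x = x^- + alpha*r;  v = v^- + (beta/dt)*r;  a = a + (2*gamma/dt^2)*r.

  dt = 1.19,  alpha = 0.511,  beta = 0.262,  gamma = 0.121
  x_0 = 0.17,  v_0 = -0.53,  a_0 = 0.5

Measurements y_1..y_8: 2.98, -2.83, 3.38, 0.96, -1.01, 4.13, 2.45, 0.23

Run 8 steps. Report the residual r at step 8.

resid = -1.2514

step 1: x_pred=-0.1067  r=3.0867  x^+=1.4706  v^+=0.7446  a^+=1.0275
step 2: x_pred=3.0842  r=-5.9142  x^+=0.0620  v^+=0.6652  a^+=0.0168
step 3: x_pred=0.8655  r=2.5145  x^+=2.1504  v^+=1.2388  a^+=0.4465
step 4: x_pred=3.9407  r=-2.9807  x^+=2.4176  v^+=1.1139  a^+=-0.0629
step 5: x_pred=3.6986  r=-4.7086  x^+=1.2925  v^+=0.0024  a^+=-0.8675
step 6: x_pred=0.6811  r=3.4489  x^+=2.4435  v^+=-0.2706  a^+=-0.2781
step 7: x_pred=1.9245  r=0.5255  x^+=2.1930  v^+=-0.4859  a^+=-0.1883
step 8: x_pred=1.4814  r=-1.2514  x^+=0.8420  v^+=-0.9855  a^+=-0.4022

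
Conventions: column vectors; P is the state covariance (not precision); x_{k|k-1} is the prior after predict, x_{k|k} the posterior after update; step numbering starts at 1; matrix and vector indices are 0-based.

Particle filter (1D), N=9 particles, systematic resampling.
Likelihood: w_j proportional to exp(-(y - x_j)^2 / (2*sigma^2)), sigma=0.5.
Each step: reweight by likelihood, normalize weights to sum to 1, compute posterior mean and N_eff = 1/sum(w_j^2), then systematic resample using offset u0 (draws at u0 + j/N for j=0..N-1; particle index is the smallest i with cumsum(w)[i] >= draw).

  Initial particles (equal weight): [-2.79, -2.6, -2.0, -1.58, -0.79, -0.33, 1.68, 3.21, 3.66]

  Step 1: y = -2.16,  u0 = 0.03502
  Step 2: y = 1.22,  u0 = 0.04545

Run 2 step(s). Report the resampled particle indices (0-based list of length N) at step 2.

step 1: w=[0.1728, 0.2595, 0.3632, 0.1951, 0.0090, 0.0005, 0.0000, 0.0000, 0.0000]  mean=-2.1987  Neff=3.7419  idx=[0, 0, 1, 1, 2, 2, 2, 3, 3]
step 2: w=[0.0000, 0.0000, 0.0000, 0.0000, 0.0032, 0.0032, 0.0032, 0.4953, 0.4953]  mean=-1.5840  Neff=2.0383  idx=[7, 7, 7, 7, 7, 8, 8, 8, 8]

resampled_idx = [7, 7, 7, 7, 7, 8, 8, 8, 8]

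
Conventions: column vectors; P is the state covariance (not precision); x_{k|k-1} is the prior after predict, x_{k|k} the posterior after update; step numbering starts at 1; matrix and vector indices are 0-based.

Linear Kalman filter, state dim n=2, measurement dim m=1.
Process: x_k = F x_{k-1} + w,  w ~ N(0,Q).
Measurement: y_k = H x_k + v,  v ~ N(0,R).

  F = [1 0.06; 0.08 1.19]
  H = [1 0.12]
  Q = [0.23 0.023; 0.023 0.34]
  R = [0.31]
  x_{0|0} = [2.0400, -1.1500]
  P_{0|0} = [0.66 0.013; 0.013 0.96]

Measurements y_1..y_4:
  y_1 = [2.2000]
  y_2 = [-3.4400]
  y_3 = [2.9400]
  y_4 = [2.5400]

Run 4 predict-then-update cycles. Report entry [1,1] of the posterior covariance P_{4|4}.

step 1: x^-=[1.9710, -1.2053]  P^-=[0.8950 0.1599; 0.1599 1.7062]  S=[1.2680]  K=[0.7210; 0.2876]  nu=[0.3736]  x^+=[2.2404, -1.0979]  P^+=[0.2359 -0.1030; -0.1030 1.6013]
step 2: x^-=[2.1745, -1.1272]  P^-=[0.4593 0.0331; 0.0331 2.5895]  S=[0.8145]  K=[0.5687; 0.4222]  nu=[-5.4793]  x^+=[-0.9418, -3.4404]  P^+=[0.1958 -0.1624; -0.1624 2.4443]
step 3: x^-=[-1.1482, -4.1694]  P^-=[0.4151 0.0191; 0.0191 3.7717]  S=[0.7840]  K=[0.5324; 0.6017]  nu=[4.5885]  x^+=[1.2947, -1.4087]  P^+=[0.1929 -0.2320; -0.2320 3.4879]
step 4: x^-=[1.2102, -1.5727]  P^-=[0.4076 0.0102; 0.0102 5.2363]  S=[0.7955]  K=[0.5140; 0.8028]  nu=[1.5185]  x^+=[1.9906, -0.3537]  P^+=[0.1975 -0.3180; -0.3180 4.7237]

P_post[1,1] = 4.7237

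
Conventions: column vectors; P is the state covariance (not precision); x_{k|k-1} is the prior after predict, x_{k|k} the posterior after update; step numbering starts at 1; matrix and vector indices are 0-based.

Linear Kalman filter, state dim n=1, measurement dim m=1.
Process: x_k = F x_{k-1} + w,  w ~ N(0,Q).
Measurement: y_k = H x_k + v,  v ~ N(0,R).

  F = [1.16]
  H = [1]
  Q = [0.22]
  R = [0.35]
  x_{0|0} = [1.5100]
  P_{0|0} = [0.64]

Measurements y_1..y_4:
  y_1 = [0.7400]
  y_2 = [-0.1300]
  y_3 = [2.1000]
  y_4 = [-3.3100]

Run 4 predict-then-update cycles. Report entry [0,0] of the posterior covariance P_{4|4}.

step 1: x^-=[1.7516]  P^-=[1.0812]  S=[1.4312]  K=[0.7554]  nu=[-1.0116]  x^+=[0.9874]  P^+=[0.2644]
step 2: x^-=[1.1454]  P^-=[0.5758]  S=[0.9258]  K=[0.6219]  nu=[-1.2754]  x^+=[0.3522]  P^+=[0.2177]
step 3: x^-=[0.4085]  P^-=[0.5129]  S=[0.8629]  K=[0.5944]  nu=[1.6915]  x^+=[1.4139]  P^+=[0.2080]
step 4: x^-=[1.6402]  P^-=[0.4999]  S=[0.8499]  K=[0.5882]  nu=[-4.9502]  x^+=[-1.2715]  P^+=[0.2059]

P_post[0,0] = 0.2059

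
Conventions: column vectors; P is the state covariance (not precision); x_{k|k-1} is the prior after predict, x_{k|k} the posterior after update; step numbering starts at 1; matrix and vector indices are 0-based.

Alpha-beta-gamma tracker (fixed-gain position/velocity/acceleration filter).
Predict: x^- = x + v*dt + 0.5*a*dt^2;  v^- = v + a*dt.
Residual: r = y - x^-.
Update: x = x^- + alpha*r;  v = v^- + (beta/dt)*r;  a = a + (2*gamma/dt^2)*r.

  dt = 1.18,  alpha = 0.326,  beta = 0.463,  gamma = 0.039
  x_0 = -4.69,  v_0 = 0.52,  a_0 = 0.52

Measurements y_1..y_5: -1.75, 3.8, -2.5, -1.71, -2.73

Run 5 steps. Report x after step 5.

step 1: x_pred=-3.7144  r=1.9644  x^+=-3.0740  v^+=1.9044  a^+=0.6300
step 2: x_pred=-0.3882  r=4.1882  x^+=0.9772  v^+=4.2912  a^+=0.8647
step 3: x_pred=6.6427  r=-9.1427  x^+=3.6622  v^+=1.7241  a^+=0.3525
step 4: x_pred=5.9420  r=-7.6520  x^+=3.4475  v^+=-0.8624  a^+=-0.0762
step 5: x_pred=2.3768  r=-5.1068  x^+=0.7120  v^+=-2.9560  a^+=-0.3622

x_post = 0.7120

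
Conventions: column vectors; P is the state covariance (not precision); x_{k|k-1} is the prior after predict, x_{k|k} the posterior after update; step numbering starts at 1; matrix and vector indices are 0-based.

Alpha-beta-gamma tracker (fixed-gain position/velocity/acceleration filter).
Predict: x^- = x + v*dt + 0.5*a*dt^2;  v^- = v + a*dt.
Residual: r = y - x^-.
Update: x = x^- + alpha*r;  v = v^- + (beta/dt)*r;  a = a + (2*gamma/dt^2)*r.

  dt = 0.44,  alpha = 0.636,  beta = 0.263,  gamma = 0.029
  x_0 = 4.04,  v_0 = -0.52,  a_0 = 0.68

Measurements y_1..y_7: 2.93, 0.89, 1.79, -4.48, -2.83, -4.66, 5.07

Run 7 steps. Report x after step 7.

x_post = 0.7527

step 1: x_pred=3.8770  r=-0.9470  x^+=3.2747  v^+=-0.7869  a^+=0.3963
step 2: x_pred=2.9669  r=-2.0769  x^+=1.6460  v^+=-1.8539  a^+=-0.2259
step 3: x_pred=0.8084  r=0.9816  x^+=1.4327  v^+=-1.3666  a^+=0.0682
step 4: x_pred=0.8380  r=-5.3180  x^+=-2.5442  v^+=-4.5153  a^+=-1.5250
step 5: x_pred=-4.6786  r=1.8486  x^+=-3.5029  v^+=-4.0814  a^+=-0.9712
step 6: x_pred=-5.3927  r=0.7327  x^+=-4.9267  v^+=-4.0707  a^+=-0.7517
step 7: x_pred=-6.7906  r=11.8606  x^+=0.7527  v^+=2.6879  a^+=2.8016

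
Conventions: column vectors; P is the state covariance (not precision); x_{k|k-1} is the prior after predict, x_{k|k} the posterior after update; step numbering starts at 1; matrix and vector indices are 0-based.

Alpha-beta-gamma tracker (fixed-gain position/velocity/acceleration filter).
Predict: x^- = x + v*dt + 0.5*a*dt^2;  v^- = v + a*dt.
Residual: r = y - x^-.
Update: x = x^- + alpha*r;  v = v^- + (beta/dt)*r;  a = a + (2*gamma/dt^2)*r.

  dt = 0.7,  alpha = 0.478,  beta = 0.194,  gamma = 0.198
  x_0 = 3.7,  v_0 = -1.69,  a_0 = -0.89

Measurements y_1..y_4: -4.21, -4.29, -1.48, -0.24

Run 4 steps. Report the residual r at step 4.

resid = 12.2811

step 1: x_pred=2.2990  r=-6.5090  x^+=-0.8123  v^+=-4.1169  a^+=-6.1503
step 2: x_pred=-5.2010  r=0.9110  x^+=-4.7655  v^+=-8.1696  a^+=-5.4141
step 3: x_pred=-11.8107  r=10.3307  x^+=-6.8726  v^+=-9.0964  a^+=2.9348
step 4: x_pred=-12.5211  r=12.2811  x^+=-6.6507  v^+=-3.6384  a^+=12.8600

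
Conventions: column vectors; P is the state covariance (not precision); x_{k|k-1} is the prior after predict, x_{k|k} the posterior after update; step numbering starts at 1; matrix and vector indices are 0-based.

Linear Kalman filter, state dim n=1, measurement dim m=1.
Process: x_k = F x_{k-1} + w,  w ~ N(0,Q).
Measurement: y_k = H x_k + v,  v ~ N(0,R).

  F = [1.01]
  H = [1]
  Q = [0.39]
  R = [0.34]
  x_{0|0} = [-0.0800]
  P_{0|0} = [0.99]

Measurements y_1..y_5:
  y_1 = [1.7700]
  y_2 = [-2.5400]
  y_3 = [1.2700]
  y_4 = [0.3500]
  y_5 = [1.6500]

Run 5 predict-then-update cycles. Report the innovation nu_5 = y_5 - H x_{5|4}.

innov = [1.2810]

step 1: x^-=[-0.0808]  P^-=[1.3999]  S=[1.7399]  K=[0.8046]  nu=[1.8508]  x^+=[1.4083]  P^+=[0.2736]
step 2: x^-=[1.4224]  P^-=[0.6691]  S=[1.0091]  K=[0.6631]  nu=[-3.9624]  x^+=[-1.2049]  P^+=[0.2254]
step 3: x^-=[-1.2169]  P^-=[0.6200]  S=[0.9600]  K=[0.6458]  nu=[2.4869]  x^+=[0.3892]  P^+=[0.2196]
step 4: x^-=[0.3931]  P^-=[0.6140]  S=[0.9540]  K=[0.6436]  nu=[-0.0431]  x^+=[0.3654]  P^+=[0.2188]
step 5: x^-=[0.3690]  P^-=[0.6132]  S=[0.9532]  K=[0.6433]  nu=[1.2810]  x^+=[1.1931]  P^+=[0.2187]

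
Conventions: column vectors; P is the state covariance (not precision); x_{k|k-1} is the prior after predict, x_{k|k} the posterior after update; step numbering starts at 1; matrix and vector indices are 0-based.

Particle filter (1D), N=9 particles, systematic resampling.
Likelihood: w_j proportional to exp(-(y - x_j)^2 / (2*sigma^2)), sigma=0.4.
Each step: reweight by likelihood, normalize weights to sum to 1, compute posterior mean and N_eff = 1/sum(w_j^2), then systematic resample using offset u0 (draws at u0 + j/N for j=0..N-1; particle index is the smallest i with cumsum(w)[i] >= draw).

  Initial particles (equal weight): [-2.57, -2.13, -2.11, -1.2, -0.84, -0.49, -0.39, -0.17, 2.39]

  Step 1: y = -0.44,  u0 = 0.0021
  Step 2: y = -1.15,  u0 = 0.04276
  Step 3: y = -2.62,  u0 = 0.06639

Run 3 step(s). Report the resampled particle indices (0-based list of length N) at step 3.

resampled_idx = [0, 0, 0, 1, 1, 1, 2, 2, 2]

step 1: w=[0.0000, 0.0000, 0.0000, 0.0463, 0.1708, 0.2793, 0.2793, 0.2242, 0.0000]  mean=-0.4831  Neff=4.2084  idx=[3, 4, 5, 5, 5, 6, 6, 7, 7]
step 2: w=[0.3386, 0.2527, 0.0875, 0.0875, 0.0875, 0.0561, 0.0561, 0.0170, 0.0170]  mean=-0.7968  Neff=4.7991  idx=[0, 0, 0, 1, 1, 2, 3, 4, 6]
step 3: w=[0.3272, 0.3272, 0.3272, 0.0089, 0.0089, 0.0001, 0.0001, 0.0001, 0.0000]  mean=-1.1933  Neff=3.1113  idx=[0, 0, 0, 1, 1, 1, 2, 2, 2]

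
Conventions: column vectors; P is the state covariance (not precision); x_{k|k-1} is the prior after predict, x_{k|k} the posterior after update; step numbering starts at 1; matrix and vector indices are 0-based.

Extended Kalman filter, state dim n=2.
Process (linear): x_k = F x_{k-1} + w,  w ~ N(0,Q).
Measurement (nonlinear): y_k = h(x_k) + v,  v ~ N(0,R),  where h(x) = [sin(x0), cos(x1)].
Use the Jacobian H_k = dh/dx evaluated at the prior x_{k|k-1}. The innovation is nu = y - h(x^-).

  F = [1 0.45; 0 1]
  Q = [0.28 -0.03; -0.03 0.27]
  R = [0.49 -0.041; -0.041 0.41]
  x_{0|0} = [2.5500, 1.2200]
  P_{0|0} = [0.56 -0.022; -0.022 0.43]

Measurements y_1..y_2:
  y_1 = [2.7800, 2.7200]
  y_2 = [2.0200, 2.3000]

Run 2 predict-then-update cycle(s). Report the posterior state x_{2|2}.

x_post = [1.7396, 0.3080]

step 1: x^-=[3.0990, 1.2200]  P^-=[0.9073 0.1415; 0.1415 0.7000]  H_jac=[-0.9991 0.0000; 0.0000 -0.9391]  S=[1.3956 0.0918; 0.0918 1.0273]  K=[-0.6448 -0.0718; -0.0596 -0.6346]  nu=[2.7374, 2.3764]  x^+=[1.1635, -0.4510]  P^+=[0.3133 0.0032; 0.0032 0.2744]
step 2: x^-=[0.9605, -0.4510]  P^-=[0.6517 0.0967; 0.0967 0.5444]  H_jac=[0.5731 0.0000; 0.0000 0.4359]  S=[0.7041 -0.0169; -0.0169 0.5134]  K=[0.5329 0.0996; 0.0898 0.4651]  nu=[1.2005, 1.4000]  x^+=[1.7396, 0.3080]  P^+=[0.4485 0.0435; 0.0435 0.4291]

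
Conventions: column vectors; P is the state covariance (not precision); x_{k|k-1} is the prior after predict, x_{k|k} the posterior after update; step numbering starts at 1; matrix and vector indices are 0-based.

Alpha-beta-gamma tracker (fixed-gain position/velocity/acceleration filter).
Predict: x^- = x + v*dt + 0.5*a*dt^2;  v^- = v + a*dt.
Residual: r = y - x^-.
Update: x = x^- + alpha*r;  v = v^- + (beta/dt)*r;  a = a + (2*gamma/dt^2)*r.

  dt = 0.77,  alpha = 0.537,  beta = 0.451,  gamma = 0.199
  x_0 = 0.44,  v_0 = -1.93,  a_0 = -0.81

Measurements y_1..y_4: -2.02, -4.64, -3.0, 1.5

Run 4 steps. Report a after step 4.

a_post = 7.3744

step 1: x_pred=-1.2862  r=-0.7338  x^+=-1.6803  v^+=-2.9835  a^+=-1.3026
step 2: x_pred=-4.3637  r=-0.2763  x^+=-4.5121  v^+=-4.1483  a^+=-1.4880
step 3: x_pred=-8.1474  r=5.1474  x^+=-5.3832  v^+=-2.2792  a^+=1.9673
step 4: x_pred=-6.5550  r=8.0550  x^+=-2.2295  v^+=3.9535  a^+=7.3744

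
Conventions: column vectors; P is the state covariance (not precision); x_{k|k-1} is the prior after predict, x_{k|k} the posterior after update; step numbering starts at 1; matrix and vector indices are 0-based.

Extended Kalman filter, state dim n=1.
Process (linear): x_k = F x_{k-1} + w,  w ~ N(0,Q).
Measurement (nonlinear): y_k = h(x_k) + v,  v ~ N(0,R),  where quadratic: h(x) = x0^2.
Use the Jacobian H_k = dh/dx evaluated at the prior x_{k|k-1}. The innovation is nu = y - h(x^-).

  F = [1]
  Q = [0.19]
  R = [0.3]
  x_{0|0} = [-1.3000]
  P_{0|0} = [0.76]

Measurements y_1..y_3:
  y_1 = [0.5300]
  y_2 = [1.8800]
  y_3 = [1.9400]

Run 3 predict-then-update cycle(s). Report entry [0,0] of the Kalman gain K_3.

step 1: x^-=[-1.3000]  P^-=[0.9500]  H_jac=[-2.6000]  S=[6.7220]  K=[-0.3675]  nu=[-1.1600]  x^+=[-0.8738]  P^+=[0.0424]
step 2: x^-=[-0.8738]  P^-=[0.2324]  H_jac=[-1.7475]  S=[1.0097]  K=[-0.4022]  nu=[1.1165]  x^+=[-1.3229]  P^+=[0.0690]
step 3: x^-=[-1.3229]  P^-=[0.2590]  H_jac=[-2.6457]  S=[2.1133]  K=[-0.3243]  nu=[0.1901]  x^+=[-1.3845]  P^+=[0.0368]

K[0,0] = -0.3243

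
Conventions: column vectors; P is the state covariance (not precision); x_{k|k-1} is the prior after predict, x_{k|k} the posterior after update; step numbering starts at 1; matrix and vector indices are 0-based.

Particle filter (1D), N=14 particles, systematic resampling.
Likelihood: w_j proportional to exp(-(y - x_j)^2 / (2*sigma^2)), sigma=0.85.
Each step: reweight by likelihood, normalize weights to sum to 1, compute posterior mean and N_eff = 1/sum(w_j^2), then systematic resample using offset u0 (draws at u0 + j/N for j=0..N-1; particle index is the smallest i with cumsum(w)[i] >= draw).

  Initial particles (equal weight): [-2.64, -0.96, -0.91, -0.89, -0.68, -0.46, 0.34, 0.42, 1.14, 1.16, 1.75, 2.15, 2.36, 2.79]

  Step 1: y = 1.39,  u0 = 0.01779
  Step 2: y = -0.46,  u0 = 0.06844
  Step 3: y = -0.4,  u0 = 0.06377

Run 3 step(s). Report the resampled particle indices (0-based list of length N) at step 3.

resampled_idx = [0, 1, 1, 2, 2, 3, 4, 4, 5, 6, 7, 8, 9, 12]

step 1: w=[0.0000, 0.0040, 0.0047, 0.0050, 0.0094, 0.0170, 0.0849, 0.0949, 0.1743, 0.1755, 0.1664, 0.1221, 0.0949, 0.0469]  mean=1.3528  Neff=7.5960  idx=[4, 6, 7, 8, 8, 8, 9, 9, 10, 10, 10, 11, 12, 12]
step 2: w=[0.3071, 0.2039, 0.1858, 0.0540, 0.0540, 0.0540, 0.0516, 0.0516, 0.0108, 0.0108, 0.0108, 0.0028, 0.0013, 0.0013]  mean=0.3121  Neff=5.4094  idx=[0, 0, 0, 0, 1, 1, 1, 2, 2, 3, 4, 5, 7, 11]
step 3: w=[0.1203, 0.1203, 0.1203, 0.1203, 0.0869, 0.0869, 0.0869, 0.0797, 0.0797, 0.0246, 0.0246, 0.0246, 0.0236, 0.0014]  mean=-0.0570  Neff=10.4607  idx=[0, 1, 1, 2, 2, 3, 4, 4, 5, 6, 7, 8, 9, 12]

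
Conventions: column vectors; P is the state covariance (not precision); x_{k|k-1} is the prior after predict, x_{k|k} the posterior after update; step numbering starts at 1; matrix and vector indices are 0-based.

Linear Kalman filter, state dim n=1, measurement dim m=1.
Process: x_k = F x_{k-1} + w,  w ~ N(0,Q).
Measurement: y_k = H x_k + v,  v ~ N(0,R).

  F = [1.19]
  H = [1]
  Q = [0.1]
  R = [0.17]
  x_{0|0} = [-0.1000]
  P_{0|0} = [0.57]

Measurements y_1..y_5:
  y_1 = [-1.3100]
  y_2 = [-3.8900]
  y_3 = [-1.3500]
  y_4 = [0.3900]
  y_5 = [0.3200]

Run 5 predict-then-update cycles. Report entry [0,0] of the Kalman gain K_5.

step 1: x^-=[-0.1190]  P^-=[0.9072]  S=[1.0772]  K=[0.8422]  nu=[-1.1910]  x^+=[-1.1220]  P^+=[0.1432]
step 2: x^-=[-1.3352]  P^-=[0.3027]  S=[0.4727]  K=[0.6404]  nu=[-2.5548]  x^+=[-2.9713]  P^+=[0.1089]
step 3: x^-=[-3.5358]  P^-=[0.2542]  S=[0.4242]  K=[0.5992]  nu=[2.1858]  x^+=[-2.2261]  P^+=[0.1019]
step 4: x^-=[-2.6490]  P^-=[0.2443]  S=[0.4143]  K=[0.5896]  nu=[3.0390]  x^+=[-0.8571]  P^+=[0.1002]
step 5: x^-=[-1.0200]  P^-=[0.2419]  S=[0.4119]  K=[0.5873]  nu=[1.3400]  x^+=[-0.2330]  P^+=[0.0998]

K[0,0] = 0.5873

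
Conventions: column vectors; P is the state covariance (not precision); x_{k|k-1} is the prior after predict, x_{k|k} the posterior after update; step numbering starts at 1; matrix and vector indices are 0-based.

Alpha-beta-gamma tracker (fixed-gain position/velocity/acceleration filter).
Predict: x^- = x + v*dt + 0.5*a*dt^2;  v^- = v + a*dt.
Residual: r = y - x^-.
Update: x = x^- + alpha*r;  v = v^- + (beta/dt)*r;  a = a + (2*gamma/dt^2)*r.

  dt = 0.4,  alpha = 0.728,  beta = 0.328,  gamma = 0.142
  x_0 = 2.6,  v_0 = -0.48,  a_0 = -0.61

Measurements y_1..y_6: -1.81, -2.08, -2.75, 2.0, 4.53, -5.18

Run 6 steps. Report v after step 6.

step 1: x_pred=2.3592  r=-4.1692  x^+=-0.6760  v^+=-4.1427  a^+=-8.0103
step 2: x_pred=-2.9739  r=0.8939  x^+=-2.3231  v^+=-6.6139  a^+=-6.4237
step 3: x_pred=-5.4826  r=2.7326  x^+=-3.4933  v^+=-6.9426  a^+=-1.5733
step 4: x_pred=-6.3962  r=8.3962  x^+=-0.2838  v^+=-0.6871  a^+=13.3299
step 5: x_pred=0.5078  r=4.0222  x^+=3.4360  v^+=7.9431  a^+=20.4693
step 6: x_pred=8.2507  r=-13.4307  x^+=-1.5268  v^+=5.1176  a^+=-3.3703

v_post = 5.1176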